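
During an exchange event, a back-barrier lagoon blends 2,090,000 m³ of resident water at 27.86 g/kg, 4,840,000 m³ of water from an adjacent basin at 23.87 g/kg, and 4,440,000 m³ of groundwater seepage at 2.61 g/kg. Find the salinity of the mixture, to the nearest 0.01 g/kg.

Weighted by volume,
salt = 2,090,000×27.86 + 4,840,000×23.87 + 4,440,000×2.61 = 58,227,400 + 115,530,800 + 11,588,400 = 185,346,600
volume = 2,090,000 + 4,840,000 + 4,440,000 = 11,370,000 m³
S = 185,346,600 / 11,370,000 = 16.3014 g/kg

16.30 g/kg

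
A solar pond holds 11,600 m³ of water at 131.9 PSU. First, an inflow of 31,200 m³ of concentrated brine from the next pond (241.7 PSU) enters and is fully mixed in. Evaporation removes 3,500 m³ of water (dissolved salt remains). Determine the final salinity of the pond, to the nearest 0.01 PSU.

After mixing: salt = 11,600×131.9 + 31,200×241.7 = 9,071,080; volume = 42,800 m³
After evaporation: salt unchanged = 9,071,080; volume = 42,800 − 3,500 = 39,300 m³
S = 9,071,080 / 39,300 = 230.8163 PSU

230.82 PSU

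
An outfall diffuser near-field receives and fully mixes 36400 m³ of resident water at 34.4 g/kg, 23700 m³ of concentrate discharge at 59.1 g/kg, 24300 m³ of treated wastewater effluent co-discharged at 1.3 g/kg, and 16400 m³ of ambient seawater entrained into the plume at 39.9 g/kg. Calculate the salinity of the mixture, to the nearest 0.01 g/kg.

Mass of salt is conserved:
salt = 36,400×34.4 + 23,700×59.1 + 24,300×1.3 + 16,400×39.9 = 1,252,160 + 1,400,670 + 31,590 + 654,360 = 3,338,780
volume = 36,400 + 23,700 + 24,300 + 16,400 = 100,800 m³
S = 3,338,780 / 100,800 = 33.1228 g/kg

33.12 g/kg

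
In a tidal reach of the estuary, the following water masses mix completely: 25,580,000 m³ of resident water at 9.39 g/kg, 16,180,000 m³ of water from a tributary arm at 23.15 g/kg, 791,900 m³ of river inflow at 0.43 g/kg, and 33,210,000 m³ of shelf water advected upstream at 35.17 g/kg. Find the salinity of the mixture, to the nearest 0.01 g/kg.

Weighted by volume,
salt = 25,580,000×9.39 + 16,180,000×23.15 + 791,900×0.43 + 33,210,000×35.17 = 240,196,200 + 374,567,000 + 340,517 + 1,167,995,700 = 1,783,099,417
volume = 25,580,000 + 16,180,000 + 791,900 + 33,210,000 = 75,761,900 m³
S = 1,783,099,417 / 75,761,900 = 23.5356 g/kg

23.54 g/kg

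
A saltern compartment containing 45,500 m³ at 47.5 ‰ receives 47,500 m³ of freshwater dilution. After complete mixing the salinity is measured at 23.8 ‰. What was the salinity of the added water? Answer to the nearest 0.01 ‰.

1.10 ‰

Salt balance: 45,500×47.5 + 47,500×S = 93,000×23.8
2,161,250 + 47,500·S = 2,213,400
S = (2,213,400 − 2,161,250) / 47,500 = 1.0979 ‰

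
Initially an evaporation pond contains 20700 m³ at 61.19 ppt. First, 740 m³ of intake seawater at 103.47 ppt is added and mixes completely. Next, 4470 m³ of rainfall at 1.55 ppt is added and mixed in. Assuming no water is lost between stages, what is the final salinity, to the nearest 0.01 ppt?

Total salt / total volume:
Initial salt = 20,700×61.19 = 1,266,633
After stage 1: salt = 1,266,633 + 740×103.47 = 1,343,200.8; volume = 21,440 m³; S = 62.649 ppt
After stage 2: salt = 1,343,200.8 + 4,470×1.55 = 1,350,129.3; volume = 25,910 m³
S = 1,350,129.3 / 25,910 = 52.1084 ppt

52.11 ppt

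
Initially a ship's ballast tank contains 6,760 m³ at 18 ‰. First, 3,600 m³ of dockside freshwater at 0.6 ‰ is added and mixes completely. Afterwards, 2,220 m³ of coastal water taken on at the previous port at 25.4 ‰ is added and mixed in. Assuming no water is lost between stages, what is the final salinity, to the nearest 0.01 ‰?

Conserving salt mass:
Initial salt = 6,760×18 = 121,680
After stage 1: salt = 121,680 + 3,600×0.6 = 123,840; volume = 10,360 m³; S = 11.954 ‰
After stage 2: salt = 123,840 + 2,220×25.4 = 180,228; volume = 12,580 m³
S = 180,228 / 12,580 = 14.3266 ‰

14.33 ‰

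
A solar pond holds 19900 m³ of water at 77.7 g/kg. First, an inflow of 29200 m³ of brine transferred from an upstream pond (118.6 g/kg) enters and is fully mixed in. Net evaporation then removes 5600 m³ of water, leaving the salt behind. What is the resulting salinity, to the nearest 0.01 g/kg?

115.16 g/kg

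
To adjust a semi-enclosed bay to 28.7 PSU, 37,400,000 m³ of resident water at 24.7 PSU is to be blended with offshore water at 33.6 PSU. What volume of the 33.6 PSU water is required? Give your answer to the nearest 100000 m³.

30500000 m³

Salt balance: 37,400,000×24.7 + V×33.6 = (37,400,000+V)×28.7
923,780,000 + 33.6V = 1,073,380,000 + 28.7V
149,600,000 = 4.9V
V = 30,530,612.24 m³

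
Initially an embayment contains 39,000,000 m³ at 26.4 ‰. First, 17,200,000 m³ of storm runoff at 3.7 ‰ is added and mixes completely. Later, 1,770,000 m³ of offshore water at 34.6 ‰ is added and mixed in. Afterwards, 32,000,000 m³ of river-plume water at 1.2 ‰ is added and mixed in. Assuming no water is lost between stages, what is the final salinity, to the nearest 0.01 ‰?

Salt balance:
Initial salt = 39,000,000×26.4 = 1,029,600,000
After stage 1: salt = 1,029,600,000 + 17,200,000×3.7 = 1,093,240,000; volume = 56,200,000 m³; S = 19.453 ‰
After stage 2: salt = 1,093,240,000 + 1,770,000×34.6 = 1,154,482,000; volume = 57,970,000 m³; S = 19.915 ‰
After stage 3: salt = 1,154,482,000 + 32,000,000×1.2 = 1,192,882,000; volume = 89,970,000 m³
S = 1,192,882,000 / 89,970,000 = 13.2587 ‰

13.26 ‰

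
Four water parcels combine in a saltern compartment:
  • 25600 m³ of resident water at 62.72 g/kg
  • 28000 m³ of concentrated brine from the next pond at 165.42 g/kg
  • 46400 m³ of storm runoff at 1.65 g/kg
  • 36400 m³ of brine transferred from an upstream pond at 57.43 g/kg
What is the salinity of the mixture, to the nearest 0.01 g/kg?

61.62 g/kg

Conserving salt mass:
salt = 25,600×62.72 + 28,000×165.42 + 46,400×1.65 + 36,400×57.43 = 1,605,632 + 4,631,760 + 76,560 + 2,090,452 = 8,404,404
volume = 25,600 + 28,000 + 46,400 + 36,400 = 136,400 m³
S = 8,404,404 / 136,400 = 61.6159 g/kg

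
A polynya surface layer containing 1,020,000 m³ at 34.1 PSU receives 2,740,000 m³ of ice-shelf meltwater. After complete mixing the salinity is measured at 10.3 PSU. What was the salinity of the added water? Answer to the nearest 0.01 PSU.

1.44 PSU

Salt balance: 1,020,000×34.1 + 2,740,000×S = 3,760,000×10.3
34,782,000 + 2,740,000·S = 38,728,000
S = (38,728,000 − 34,782,000) / 2,740,000 = 1.4401 PSU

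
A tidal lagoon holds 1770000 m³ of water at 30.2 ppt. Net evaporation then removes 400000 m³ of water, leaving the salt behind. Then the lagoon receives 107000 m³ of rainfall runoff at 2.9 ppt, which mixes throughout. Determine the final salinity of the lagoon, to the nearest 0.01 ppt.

36.40 ppt

After evaporation: salt = 1,770,000×30.2 = 53,454,000; volume = 1,770,000 − 400,000 = 1,370,000 m³
After mixing: salt = 53,454,000 + 107,000×2.9 = 53,764,300; volume = 1,370,000 + 107,000 = 1,477,000 m³
S = 53,764,300 / 1,477,000 = 36.401 ppt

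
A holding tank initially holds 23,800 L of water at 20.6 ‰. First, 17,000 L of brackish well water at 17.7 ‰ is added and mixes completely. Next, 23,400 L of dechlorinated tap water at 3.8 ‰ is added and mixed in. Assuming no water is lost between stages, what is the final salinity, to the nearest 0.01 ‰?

13.71 ‰

Weighted by volume,
Initial salt = 23,800×20.6 = 490,280
After stage 1: salt = 490,280 + 17,000×17.7 = 791,180; volume = 40,800 L; S = 19.392 ‰
After stage 2: salt = 791,180 + 23,400×3.8 = 880,100; volume = 64,200 L
S = 880,100 / 64,200 = 13.7087 ‰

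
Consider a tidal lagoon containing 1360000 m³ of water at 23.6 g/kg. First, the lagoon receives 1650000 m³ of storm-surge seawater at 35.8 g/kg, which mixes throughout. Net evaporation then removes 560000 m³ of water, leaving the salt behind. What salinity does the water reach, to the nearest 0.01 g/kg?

37.21 g/kg

After mixing: salt = 1,360,000×23.6 + 1,650,000×35.8 = 91,166,000; volume = 3,010,000 m³
After evaporation: salt unchanged = 91,166,000; volume = 3,010,000 − 560,000 = 2,450,000 m³
S = 91,166,000 / 2,450,000 = 37.2106 g/kg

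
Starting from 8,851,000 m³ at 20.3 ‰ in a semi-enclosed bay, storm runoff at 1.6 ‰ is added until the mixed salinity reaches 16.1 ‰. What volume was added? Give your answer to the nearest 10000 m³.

2560000 m³

Salt balance: 8,851,000×20.3 + V×1.6 = (8,851,000+V)×16.1
179,675,300 + 1.6V = 142,501,100 + 16.1V
37,174,200 = 14.5V
V = 2,563,737.93 m³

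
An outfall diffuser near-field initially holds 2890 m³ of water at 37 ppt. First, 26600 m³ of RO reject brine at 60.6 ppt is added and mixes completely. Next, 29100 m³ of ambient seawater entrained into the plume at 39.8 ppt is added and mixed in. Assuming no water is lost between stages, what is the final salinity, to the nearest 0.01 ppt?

49.11 ppt

Weighted by volume,
Initial salt = 2,890×37 = 106,930
After stage 1: salt = 106,930 + 26,600×60.6 = 1,718,890; volume = 29,490 m³; S = 58.287 ppt
After stage 2: salt = 1,718,890 + 29,100×39.8 = 2,877,070; volume = 58,590 m³
S = 2,877,070 / 58,590 = 49.1051 ppt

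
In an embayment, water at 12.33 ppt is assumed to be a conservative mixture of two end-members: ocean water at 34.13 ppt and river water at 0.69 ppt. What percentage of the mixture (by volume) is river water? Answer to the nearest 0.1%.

Let f be the freshwater fraction. Salt balance per unit volume:
f×0.69 + (1−f)×34.13 = 12.33
f = (34.13 − 12.33) / (34.13 − 0.69) = 21.8/33.44 = 0.6519

65.2%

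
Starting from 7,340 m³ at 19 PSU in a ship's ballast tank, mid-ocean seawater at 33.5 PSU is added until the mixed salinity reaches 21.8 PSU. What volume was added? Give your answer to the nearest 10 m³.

1760 m³

Salt balance: 7,340×19 + V×33.5 = (7,340+V)×21.8
139,460 + 33.5V = 160,012 + 21.8V
20,552 = 11.7V
V = 1,756.58 m³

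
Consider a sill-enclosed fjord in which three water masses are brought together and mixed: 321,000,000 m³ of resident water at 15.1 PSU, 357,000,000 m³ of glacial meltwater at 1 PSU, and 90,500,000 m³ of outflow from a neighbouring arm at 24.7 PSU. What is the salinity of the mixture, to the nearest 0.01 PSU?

Conserving salt mass:
salt = 321,000,000×15.1 + 357,000,000×1 + 90,500,000×24.7 = 4,847,100,000 + 357,000,000 + 2,235,350,000 = 7,439,450,000
volume = 321,000,000 + 357,000,000 + 90,500,000 = 768,500,000 m³
S = 7,439,450,000 / 768,500,000 = 9.6805 PSU

9.68 PSU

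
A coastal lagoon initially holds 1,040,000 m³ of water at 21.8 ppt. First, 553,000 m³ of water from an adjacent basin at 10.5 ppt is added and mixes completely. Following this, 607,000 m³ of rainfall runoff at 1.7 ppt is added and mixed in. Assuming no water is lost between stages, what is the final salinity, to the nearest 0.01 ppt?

Weighted by volume,
Initial salt = 1,040,000×21.8 = 22,672,000
After stage 1: salt = 22,672,000 + 553,000×10.5 = 28,478,500; volume = 1,593,000 m³; S = 17.877 ppt
After stage 2: salt = 28,478,500 + 607,000×1.7 = 29,510,400; volume = 2,200,000 m³
S = 29,510,400 / 2,200,000 = 13.4138 ppt

13.41 ppt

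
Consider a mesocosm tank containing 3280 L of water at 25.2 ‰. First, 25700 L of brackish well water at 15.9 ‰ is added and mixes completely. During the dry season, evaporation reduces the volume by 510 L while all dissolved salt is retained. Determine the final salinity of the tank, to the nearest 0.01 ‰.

17.26 ‰

After mixing: salt = 3,280×25.2 + 25,700×15.9 = 491,286; volume = 28,980 L
After evaporation: salt unchanged = 491,286; volume = 28,980 − 510 = 28,470 L
S = 491,286 / 28,470 = 17.2563 ‰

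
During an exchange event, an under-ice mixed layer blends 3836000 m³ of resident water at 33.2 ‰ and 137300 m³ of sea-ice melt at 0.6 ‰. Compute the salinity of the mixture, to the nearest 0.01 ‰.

32.07 ‰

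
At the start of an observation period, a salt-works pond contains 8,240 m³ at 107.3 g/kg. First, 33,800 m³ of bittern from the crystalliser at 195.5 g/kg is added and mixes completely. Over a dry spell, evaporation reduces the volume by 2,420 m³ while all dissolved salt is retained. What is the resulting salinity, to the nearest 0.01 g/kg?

After mixing: salt = 8,240×107.3 + 33,800×195.5 = 7,492,052; volume = 42,040 m³
After evaporation: salt unchanged = 7,492,052; volume = 42,040 − 2,420 = 39,620 m³
S = 7,492,052 / 39,620 = 189.0977 g/kg

189.10 g/kg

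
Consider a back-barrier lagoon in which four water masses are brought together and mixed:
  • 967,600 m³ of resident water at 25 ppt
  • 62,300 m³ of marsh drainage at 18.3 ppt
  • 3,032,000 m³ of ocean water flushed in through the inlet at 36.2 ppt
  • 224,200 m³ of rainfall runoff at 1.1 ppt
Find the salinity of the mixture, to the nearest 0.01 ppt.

Mass of salt is conserved:
salt = 967,600×25 + 62,300×18.3 + 3,032,000×36.2 + 224,200×1.1 = 24,190,000 + 1,140,090 + 109,758,400 + 246,620 = 135,335,110
volume = 967,600 + 62,300 + 3,032,000 + 224,200 = 4,286,100 m³
S = 135,335,110 / 4,286,100 = 31.5754 ppt

31.58 ppt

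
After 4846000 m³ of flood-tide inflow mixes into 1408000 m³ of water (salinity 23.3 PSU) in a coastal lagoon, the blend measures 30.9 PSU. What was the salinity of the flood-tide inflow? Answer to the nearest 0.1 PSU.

Salt balance: 1,408,000×23.3 + 4,846,000×S = 6,254,000×30.9
32,806,400 + 4,846,000·S = 193,248,600
S = (193,248,600 − 32,806,400) / 4,846,000 = 33.1082 PSU

33.1 PSU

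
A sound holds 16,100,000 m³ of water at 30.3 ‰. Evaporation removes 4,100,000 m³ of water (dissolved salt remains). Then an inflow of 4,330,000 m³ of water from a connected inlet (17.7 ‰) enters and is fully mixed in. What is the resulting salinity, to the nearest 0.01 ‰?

After evaporation: salt = 16,100,000×30.3 = 487,830,000; volume = 16,100,000 − 4,100,000 = 12,000,000 m³
After mixing: salt = 487,830,000 + 4,330,000×17.7 = 564,471,000; volume = 12,000,000 + 4,330,000 = 16,330,000 m³
S = 564,471,000 / 16,330,000 = 34.5665 ‰

34.57 ‰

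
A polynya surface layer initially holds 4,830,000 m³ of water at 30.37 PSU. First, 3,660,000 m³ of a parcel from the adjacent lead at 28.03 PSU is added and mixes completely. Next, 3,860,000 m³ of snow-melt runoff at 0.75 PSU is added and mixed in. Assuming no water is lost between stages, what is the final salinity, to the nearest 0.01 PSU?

By conservation of dissolved salt,
Initial salt = 4,830,000×30.37 = 146,687,100
After stage 1: salt = 146,687,100 + 3,660,000×28.03 = 249,276,900; volume = 8,490,000 m³; S = 29.361 PSU
After stage 2: salt = 249,276,900 + 3,860,000×0.75 = 252,171,900; volume = 12,350,000 m³
S = 252,171,900 / 12,350,000 = 20.4188 PSU

20.42 PSU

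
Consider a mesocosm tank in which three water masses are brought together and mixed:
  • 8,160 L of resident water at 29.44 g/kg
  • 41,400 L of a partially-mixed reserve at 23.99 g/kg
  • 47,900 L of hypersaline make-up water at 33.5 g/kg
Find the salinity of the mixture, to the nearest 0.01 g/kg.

29.12 g/kg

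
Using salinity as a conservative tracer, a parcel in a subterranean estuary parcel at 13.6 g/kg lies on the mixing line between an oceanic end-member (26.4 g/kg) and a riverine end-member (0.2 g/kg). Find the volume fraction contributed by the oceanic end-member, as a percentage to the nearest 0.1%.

Let g be the oceanic fraction. Salt balance per unit volume:
g×26.4 + (1−g)×0.2 = 13.6
g = (13.6 − 0.2) / (26.4 − 0.2) = 13.4/26.2 = 0.5115

51.1%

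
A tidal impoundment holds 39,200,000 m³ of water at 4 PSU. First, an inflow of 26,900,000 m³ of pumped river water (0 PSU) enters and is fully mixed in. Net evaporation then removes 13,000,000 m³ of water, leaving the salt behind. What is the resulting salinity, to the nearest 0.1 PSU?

After mixing: salt = 39,200,000×4 + 26,900,000×0 = 156,800,000; volume = 66,100,000 m³
After evaporation: salt unchanged = 156,800,000; volume = 66,100,000 − 13,000,000 = 53,100,000 m³
S = 156,800,000 / 53,100,000 = 2.9529 PSU

3.0 PSU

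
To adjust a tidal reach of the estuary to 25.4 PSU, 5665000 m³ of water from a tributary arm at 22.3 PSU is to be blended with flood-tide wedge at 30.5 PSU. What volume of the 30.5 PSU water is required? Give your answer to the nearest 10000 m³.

Salt balance: 5,665,000×22.3 + V×30.5 = (5,665,000+V)×25.4
126,329,500 + 30.5V = 143,891,000 + 25.4V
17,561,500 = 5.1V
V = 3,443,431.37 m³

3440000 m³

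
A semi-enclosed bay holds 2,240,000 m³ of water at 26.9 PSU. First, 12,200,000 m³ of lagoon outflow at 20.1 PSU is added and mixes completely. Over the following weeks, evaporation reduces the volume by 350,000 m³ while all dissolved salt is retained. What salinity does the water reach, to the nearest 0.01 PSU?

21.68 PSU

After mixing: salt = 2,240,000×26.9 + 12,200,000×20.1 = 305,476,000; volume = 14,440,000 m³
After evaporation: salt unchanged = 305,476,000; volume = 14,440,000 − 350,000 = 14,090,000 m³
S = 305,476,000 / 14,090,000 = 21.6803 PSU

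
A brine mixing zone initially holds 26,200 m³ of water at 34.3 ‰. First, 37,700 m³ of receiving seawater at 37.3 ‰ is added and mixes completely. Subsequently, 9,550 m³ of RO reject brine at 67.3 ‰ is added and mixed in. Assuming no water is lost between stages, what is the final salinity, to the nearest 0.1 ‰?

Conserving salt mass:
Initial salt = 26,200×34.3 = 898,660
After stage 1: salt = 898,660 + 37,700×37.3 = 2,304,870; volume = 63,900 m³; S = 36.07 ‰
After stage 2: salt = 2,304,870 + 9,550×67.3 = 2,947,585; volume = 73,450 m³
S = 2,947,585 / 73,450 = 40.1305 ‰

40.1 ‰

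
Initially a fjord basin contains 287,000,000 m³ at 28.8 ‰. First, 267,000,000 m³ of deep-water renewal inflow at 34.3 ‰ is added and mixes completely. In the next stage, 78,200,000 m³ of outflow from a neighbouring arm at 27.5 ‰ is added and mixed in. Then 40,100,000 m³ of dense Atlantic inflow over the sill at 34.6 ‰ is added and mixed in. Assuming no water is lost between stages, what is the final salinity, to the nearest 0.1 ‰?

Salt balance:
Initial salt = 287,000,000×28.8 = 8,265,600,000
After stage 1: salt = 8,265,600,000 + 267,000,000×34.3 = 17,423,700,000; volume = 554,000,000 m³; S = 31.451 ‰
After stage 2: salt = 17,423,700,000 + 78,200,000×27.5 = 19,574,200,000; volume = 632,200,000 m³; S = 30.962 ‰
After stage 3: salt = 19,574,200,000 + 40,100,000×34.6 = 20,961,660,000; volume = 672,300,000 m³
S = 20,961,660,000 / 672,300,000 = 31.179 ‰

31.2 ‰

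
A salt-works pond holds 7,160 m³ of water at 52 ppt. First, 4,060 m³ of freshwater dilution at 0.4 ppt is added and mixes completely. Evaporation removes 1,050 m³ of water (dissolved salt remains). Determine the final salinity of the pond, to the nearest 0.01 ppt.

36.77 ppt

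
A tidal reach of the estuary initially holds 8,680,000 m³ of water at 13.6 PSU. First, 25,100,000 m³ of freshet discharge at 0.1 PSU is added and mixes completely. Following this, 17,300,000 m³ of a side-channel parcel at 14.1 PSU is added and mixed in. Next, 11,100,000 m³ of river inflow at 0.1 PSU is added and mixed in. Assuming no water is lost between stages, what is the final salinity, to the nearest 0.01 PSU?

5.88 PSU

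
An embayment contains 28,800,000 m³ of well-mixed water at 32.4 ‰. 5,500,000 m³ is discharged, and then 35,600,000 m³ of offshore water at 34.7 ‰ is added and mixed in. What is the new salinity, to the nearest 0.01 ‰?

Remaining after removal: 23,300,000 m³ at 32.4 ‰ (salt = 754,920,000)
After addition: salt = 754,920,000 + 35,600,000×34.7 = 1,990,240,000; volume = 58,900,000 m³
S = 1,990,240,000 / 58,900,000 = 33.7902 ‰

33.79 ‰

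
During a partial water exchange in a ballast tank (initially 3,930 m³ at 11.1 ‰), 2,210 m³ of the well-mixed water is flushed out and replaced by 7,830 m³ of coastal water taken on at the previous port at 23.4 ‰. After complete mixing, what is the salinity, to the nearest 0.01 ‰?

Remaining after removal: 1,720 m³ at 11.1 ‰ (salt = 19,092)
After addition: salt = 19,092 + 7,830×23.4 = 202,314; volume = 9,550 m³
S = 202,314 / 9,550 = 21.1847 ‰

21.18 ‰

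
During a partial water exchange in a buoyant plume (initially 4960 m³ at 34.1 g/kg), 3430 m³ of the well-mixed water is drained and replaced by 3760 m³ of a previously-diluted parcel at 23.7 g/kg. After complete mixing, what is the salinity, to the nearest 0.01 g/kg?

Remaining after removal: 1,530 m³ at 34.1 g/kg (salt = 52,173)
After addition: salt = 52,173 + 3,760×23.7 = 141,285; volume = 5,290 m³
S = 141,285 / 5,290 = 26.7079 g/kg

26.71 g/kg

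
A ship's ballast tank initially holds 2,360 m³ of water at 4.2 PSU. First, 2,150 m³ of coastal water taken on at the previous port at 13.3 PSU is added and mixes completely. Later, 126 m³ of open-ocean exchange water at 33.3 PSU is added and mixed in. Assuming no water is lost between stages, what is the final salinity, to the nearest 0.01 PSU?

By conservation of dissolved salt,
Initial salt = 2,360×4.2 = 9,912
After stage 1: salt = 9,912 + 2,150×13.3 = 38,507; volume = 4,510 m³; S = 8.538 PSU
After stage 2: salt = 38,507 + 126×33.3 = 42,702.8; volume = 4,636 m³
S = 42,702.8 / 4,636 = 9.2111 PSU

9.21 PSU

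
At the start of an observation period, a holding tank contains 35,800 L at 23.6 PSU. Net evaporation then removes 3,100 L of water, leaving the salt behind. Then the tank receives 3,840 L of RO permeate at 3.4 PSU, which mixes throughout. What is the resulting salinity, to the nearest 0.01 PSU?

23.48 PSU

After evaporation: salt = 35,800×23.6 = 844,880; volume = 35,800 − 3,100 = 32,700 L
After mixing: salt = 844,880 + 3,840×3.4 = 857,936; volume = 32,700 + 3,840 = 36,540 L
S = 857,936 / 36,540 = 23.4794 PSU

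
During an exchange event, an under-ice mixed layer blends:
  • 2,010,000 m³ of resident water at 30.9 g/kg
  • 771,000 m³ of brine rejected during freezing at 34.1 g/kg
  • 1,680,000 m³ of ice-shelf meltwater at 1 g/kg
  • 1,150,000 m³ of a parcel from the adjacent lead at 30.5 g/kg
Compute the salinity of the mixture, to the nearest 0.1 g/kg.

22.3 g/kg

Mass of salt is conserved:
salt = 2,010,000×30.9 + 771,000×34.1 + 1,680,000×1 + 1,150,000×30.5 = 62,109,000 + 26,291,100 + 1,680,000 + 35,075,000 = 125,155,100
volume = 2,010,000 + 771,000 + 1,680,000 + 1,150,000 = 5,611,000 m³
S = 125,155,100 / 5,611,000 = 22.305 g/kg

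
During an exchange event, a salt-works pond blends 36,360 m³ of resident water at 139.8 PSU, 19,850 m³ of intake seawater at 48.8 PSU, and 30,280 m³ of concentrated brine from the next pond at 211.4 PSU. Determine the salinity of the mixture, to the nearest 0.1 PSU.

144.0 PSU

By conservation of dissolved salt,
salt = 36,360×139.8 + 19,850×48.8 + 30,280×211.4 = 5,083,128 + 968,680 + 6,401,192 = 12,453,000
volume = 36,360 + 19,850 + 30,280 = 86,490 m³
S = 12,453,000 / 86,490 = 143.982 PSU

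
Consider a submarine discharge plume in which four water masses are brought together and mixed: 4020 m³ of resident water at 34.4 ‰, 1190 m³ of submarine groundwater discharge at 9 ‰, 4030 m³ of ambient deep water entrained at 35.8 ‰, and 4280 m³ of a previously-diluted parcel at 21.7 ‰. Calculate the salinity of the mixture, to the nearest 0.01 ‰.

Weighted by volume,
salt = 4,020×34.4 + 1,190×9 + 4,030×35.8 + 4,280×21.7 = 138,288 + 10,710 + 144,274 + 92,876 = 386,148
volume = 4,020 + 1,190 + 4,030 + 4,280 = 13,520 m³
S = 386,148 / 13,520 = 28.5612 ‰

28.56 ‰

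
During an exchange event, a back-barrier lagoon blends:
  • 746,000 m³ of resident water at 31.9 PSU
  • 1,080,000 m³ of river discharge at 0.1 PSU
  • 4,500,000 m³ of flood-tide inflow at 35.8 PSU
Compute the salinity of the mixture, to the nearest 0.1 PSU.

By conservation of dissolved salt,
salt = 746,000×31.9 + 1,080,000×0.1 + 4,500,000×35.8 = 23,797,400 + 108,000 + 161,100,000 = 185,005,400
volume = 746,000 + 1,080,000 + 4,500,000 = 6,326,000 m³
S = 185,005,400 / 6,326,000 = 29.245 PSU

29.2 PSU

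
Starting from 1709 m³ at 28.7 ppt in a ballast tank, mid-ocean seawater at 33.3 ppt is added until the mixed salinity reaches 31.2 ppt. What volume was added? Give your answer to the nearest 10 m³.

Salt balance: 1,709×28.7 + V×33.3 = (1,709+V)×31.2
49,048.3 + 33.3V = 53,320.8 + 31.2V
4,272.5 = 2.1V
V = 2,034.52 m³

2030 m³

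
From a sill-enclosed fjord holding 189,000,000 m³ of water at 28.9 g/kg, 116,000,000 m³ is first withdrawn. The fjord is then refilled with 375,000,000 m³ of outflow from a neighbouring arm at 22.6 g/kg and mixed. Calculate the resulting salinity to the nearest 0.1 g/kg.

Remaining after removal: 73,000,000 m³ at 28.9 g/kg (salt = 2,109,700,000)
After addition: salt = 2,109,700,000 + 375,000,000×22.6 = 10,584,700,000; volume = 448,000,000 m³
S = 10,584,700,000 / 448,000,000 = 23.6266 g/kg

23.6 g/kg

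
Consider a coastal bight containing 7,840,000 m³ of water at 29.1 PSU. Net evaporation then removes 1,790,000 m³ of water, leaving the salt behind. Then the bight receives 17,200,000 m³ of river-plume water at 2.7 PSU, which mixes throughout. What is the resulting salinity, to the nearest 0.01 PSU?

After evaporation: salt = 7,840,000×29.1 = 228,144,000; volume = 7,840,000 − 1,790,000 = 6,050,000 m³
After mixing: salt = 228,144,000 + 17,200,000×2.7 = 274,584,000; volume = 6,050,000 + 17,200,000 = 23,250,000 m³
S = 274,584,000 / 23,250,000 = 11.8101 PSU

11.81 PSU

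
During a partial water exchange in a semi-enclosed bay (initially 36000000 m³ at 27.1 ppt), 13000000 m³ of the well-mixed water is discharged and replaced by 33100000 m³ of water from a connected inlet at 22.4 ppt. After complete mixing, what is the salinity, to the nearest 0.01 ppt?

24.33 ppt

Remaining after removal: 23,000,000 m³ at 27.1 ppt (salt = 623,300,000)
After addition: salt = 623,300,000 + 33,100,000×22.4 = 1,364,740,000; volume = 56,100,000 m³
S = 1,364,740,000 / 56,100,000 = 24.3269 ppt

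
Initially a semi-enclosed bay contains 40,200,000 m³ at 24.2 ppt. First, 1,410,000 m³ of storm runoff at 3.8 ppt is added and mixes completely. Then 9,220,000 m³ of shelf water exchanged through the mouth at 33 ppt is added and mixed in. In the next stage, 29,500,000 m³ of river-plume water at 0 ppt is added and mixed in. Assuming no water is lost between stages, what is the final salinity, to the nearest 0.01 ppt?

15.96 ppt

Conserving salt mass:
Initial salt = 40,200,000×24.2 = 972,840,000
After stage 1: salt = 972,840,000 + 1,410,000×3.8 = 978,198,000; volume = 41,610,000 m³; S = 23.509 ppt
After stage 2: salt = 978,198,000 + 9,220,000×33 = 1,282,458,000; volume = 50,830,000 m³; S = 25.23 ppt
After stage 3: salt = 1,282,458,000 + 29,500,000×0 = 1,282,458,000; volume = 80,330,000 m³
S = 1,282,458,000 / 80,330,000 = 15.9649 ppt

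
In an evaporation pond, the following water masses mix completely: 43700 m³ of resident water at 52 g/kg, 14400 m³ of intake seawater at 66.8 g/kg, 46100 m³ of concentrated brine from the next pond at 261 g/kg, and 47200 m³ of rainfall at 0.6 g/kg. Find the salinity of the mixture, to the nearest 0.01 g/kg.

Total salt / total volume:
salt = 43,700×52 + 14,400×66.8 + 46,100×261 + 47,200×0.6 = 2,272,400 + 961,920 + 12,032,100 + 28,320 = 15,294,740
volume = 43,700 + 14,400 + 46,100 + 47,200 = 151,400 m³
S = 15,294,740 / 151,400 = 101.0221 g/kg

101.02 g/kg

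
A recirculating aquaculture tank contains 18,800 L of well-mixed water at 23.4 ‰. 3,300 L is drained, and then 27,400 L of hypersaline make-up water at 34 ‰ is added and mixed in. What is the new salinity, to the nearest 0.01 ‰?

Remaining after removal: 15,500 L at 23.4 ‰ (salt = 362,700)
After addition: salt = 362,700 + 27,400×34 = 1,294,300; volume = 42,900 L
S = 1,294,300 / 42,900 = 30.1702 ‰

30.17 ‰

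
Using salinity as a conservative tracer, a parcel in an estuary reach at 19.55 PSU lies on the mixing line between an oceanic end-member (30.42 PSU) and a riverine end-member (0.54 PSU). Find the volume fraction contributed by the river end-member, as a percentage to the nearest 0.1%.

Let f be the freshwater fraction. Salt balance per unit volume:
f×0.54 + (1−f)×30.42 = 19.55
f = (30.42 − 19.55) / (30.42 − 0.54) = 10.87/29.88 = 0.3638

36.4%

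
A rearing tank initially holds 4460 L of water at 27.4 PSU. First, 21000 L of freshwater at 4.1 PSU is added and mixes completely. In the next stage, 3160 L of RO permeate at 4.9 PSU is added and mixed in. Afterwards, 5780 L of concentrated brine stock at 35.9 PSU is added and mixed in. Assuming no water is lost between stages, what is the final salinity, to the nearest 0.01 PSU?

By conservation of dissolved salt,
Initial salt = 4,460×27.4 = 122,204
After stage 1: salt = 122,204 + 21,000×4.1 = 208,304; volume = 25,460 L; S = 8.182 PSU
After stage 2: salt = 208,304 + 3,160×4.9 = 223,788; volume = 28,620 L; S = 7.819 PSU
After stage 3: salt = 223,788 + 5,780×35.9 = 431,290; volume = 34,400 L
S = 431,290 / 34,400 = 12.5375 PSU

12.54 PSU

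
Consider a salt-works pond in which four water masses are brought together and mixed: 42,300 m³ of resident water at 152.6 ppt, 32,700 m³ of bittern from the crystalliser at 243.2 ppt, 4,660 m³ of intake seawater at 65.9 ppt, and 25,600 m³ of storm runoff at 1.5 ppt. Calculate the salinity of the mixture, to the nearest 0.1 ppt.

Conserving salt mass:
salt = 42,300×152.6 + 32,700×243.2 + 4,660×65.9 + 25,600×1.5 = 6,454,980 + 7,952,640 + 307,094 + 38,400 = 14,753,114
volume = 42,300 + 32,700 + 4,660 + 25,600 = 105,260 m³
S = 14,753,114 / 105,260 = 140.159 ppt

140.2 ppt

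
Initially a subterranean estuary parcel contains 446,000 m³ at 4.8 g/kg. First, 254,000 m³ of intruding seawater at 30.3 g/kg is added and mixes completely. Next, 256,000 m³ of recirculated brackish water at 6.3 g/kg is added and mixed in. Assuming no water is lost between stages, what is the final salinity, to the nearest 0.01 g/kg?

11.98 g/kg

Salt balance:
Initial salt = 446,000×4.8 = 2,140,800
After stage 1: salt = 2,140,800 + 254,000×30.3 = 9,837,000; volume = 700,000 m³; S = 14.053 g/kg
After stage 2: salt = 9,837,000 + 256,000×6.3 = 11,449,800; volume = 956,000 m³
S = 11,449,800 / 956,000 = 11.9768 g/kg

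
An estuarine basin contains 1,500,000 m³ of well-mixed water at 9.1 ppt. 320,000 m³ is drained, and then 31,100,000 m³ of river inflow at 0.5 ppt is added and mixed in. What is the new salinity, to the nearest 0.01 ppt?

Remaining after removal: 1,180,000 m³ at 9.1 ppt (salt = 10,738,000)
After addition: salt = 10,738,000 + 31,100,000×0.5 = 26,288,000; volume = 32,280,000 m³
S = 26,288,000 / 32,280,000 = 0.8144 ppt

0.81 ppt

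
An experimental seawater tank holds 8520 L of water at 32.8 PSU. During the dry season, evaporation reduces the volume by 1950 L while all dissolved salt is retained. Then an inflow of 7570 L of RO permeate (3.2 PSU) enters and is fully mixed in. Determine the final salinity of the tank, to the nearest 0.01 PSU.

21.48 PSU

After evaporation: salt = 8,520×32.8 = 279,456; volume = 8,520 − 1,950 = 6,570 L
After mixing: salt = 279,456 + 7,570×3.2 = 303,680; volume = 6,570 + 7,570 = 14,140 L
S = 303,680 / 14,140 = 21.4767 PSU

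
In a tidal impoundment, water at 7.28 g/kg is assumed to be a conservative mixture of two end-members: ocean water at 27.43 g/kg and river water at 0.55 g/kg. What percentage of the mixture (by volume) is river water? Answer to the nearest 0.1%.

Let f be the freshwater fraction. Salt balance per unit volume:
f×0.55 + (1−f)×27.43 = 7.28
f = (27.43 − 7.28) / (27.43 − 0.55) = 20.15/26.88 = 0.7496

75.0%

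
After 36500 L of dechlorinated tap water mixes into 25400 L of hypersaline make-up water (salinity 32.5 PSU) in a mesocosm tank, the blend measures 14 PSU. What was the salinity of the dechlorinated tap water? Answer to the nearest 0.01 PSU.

Salt balance: 25,400×32.5 + 36,500×S = 61,900×14
825,500 + 36,500·S = 866,600
S = (866,600 − 825,500) / 36,500 = 1.126 PSU

1.13 PSU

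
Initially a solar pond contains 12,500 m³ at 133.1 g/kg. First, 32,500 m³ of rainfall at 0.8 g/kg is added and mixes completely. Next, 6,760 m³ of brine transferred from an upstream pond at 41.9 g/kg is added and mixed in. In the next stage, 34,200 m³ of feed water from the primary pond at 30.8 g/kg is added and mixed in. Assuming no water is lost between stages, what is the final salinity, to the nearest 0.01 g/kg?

35.21 g/kg

Total salt / total volume:
Initial salt = 12,500×133.1 = 1,663,750
After stage 1: salt = 1,663,750 + 32,500×0.8 = 1,689,750; volume = 45,000 m³; S = 37.55 g/kg
After stage 2: salt = 1,689,750 + 6,760×41.9 = 1,972,994; volume = 51,760 m³; S = 38.118 g/kg
After stage 3: salt = 1,972,994 + 34,200×30.8 = 3,026,354; volume = 85,960 m³
S = 3,026,354 / 85,960 = 35.2065 g/kg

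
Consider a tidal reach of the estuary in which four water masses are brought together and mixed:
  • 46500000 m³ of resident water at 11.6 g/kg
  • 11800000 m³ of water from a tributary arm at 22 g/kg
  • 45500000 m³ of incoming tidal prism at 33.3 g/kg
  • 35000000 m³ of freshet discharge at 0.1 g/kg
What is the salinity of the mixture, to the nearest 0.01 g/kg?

16.70 g/kg

Conserving salt mass:
salt = 46,500,000×11.6 + 11,800,000×22 + 45,500,000×33.3 + 35,000,000×0.1 = 539,400,000 + 259,600,000 + 1,515,150,000 + 3,500,000 = 2,317,650,000
volume = 46,500,000 + 11,800,000 + 45,500,000 + 35,000,000 = 138,800,000 m³
S = 2,317,650,000 / 138,800,000 = 16.6978 g/kg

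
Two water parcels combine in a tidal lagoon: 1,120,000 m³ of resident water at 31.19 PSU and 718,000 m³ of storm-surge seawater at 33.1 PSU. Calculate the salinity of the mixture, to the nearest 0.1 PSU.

31.9 PSU

Conserving salt mass:
salt = 1,120,000×31.19 + 718,000×33.1 = 34,932,800 + 23,765,800 = 58,698,600
volume = 1,120,000 + 718,000 = 1,838,000 m³
S = 58,698,600 / 1,838,000 = 31.936 PSU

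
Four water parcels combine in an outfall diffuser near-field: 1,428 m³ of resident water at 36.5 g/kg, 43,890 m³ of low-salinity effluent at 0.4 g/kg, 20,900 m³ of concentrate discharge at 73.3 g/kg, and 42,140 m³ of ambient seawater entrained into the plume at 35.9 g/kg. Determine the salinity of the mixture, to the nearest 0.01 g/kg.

28.74 g/kg

Mass of salt is conserved:
salt = 1,428×36.5 + 43,890×0.4 + 20,900×73.3 + 42,140×35.9 = 52,122 + 17,556 + 1,531,970 + 1,512,826 = 3,114,474
volume = 1,428 + 43,890 + 20,900 + 42,140 = 108,358 m³
S = 3,114,474 / 108,358 = 28.7424 g/kg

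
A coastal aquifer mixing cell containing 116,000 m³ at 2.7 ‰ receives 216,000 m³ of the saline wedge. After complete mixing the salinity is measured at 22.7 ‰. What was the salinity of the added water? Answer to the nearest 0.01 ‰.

Salt balance: 116,000×2.7 + 216,000×S = 332,000×22.7
313,200 + 216,000·S = 7,536,400
S = (7,536,400 − 313,200) / 216,000 = 33.4407 ‰

33.44 ‰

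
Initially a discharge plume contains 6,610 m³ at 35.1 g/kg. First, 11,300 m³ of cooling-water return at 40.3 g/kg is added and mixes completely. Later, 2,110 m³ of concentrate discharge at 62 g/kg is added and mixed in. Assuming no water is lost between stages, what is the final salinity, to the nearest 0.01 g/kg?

40.87 g/kg

By conservation of dissolved salt,
Initial salt = 6,610×35.1 = 232,011
After stage 1: salt = 232,011 + 11,300×40.3 = 687,401; volume = 17,910 m³; S = 38.381 g/kg
After stage 2: salt = 687,401 + 2,110×62 = 818,221; volume = 20,020 m³
S = 818,221 / 20,020 = 40.8702 g/kg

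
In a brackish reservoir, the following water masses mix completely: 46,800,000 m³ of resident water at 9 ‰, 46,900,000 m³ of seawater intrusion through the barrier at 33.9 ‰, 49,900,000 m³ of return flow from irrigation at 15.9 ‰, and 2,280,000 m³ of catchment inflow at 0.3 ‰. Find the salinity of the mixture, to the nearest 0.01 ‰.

19.23 ‰

By conservation of dissolved salt,
salt = 46,800,000×9 + 46,900,000×33.9 + 49,900,000×15.9 + 2,280,000×0.3 = 421,200,000 + 1,589,910,000 + 793,410,000 + 684,000 = 2,805,204,000
volume = 46,800,000 + 46,900,000 + 49,900,000 + 2,280,000 = 145,880,000 m³
S = 2,805,204,000 / 145,880,000 = 19.2295 ‰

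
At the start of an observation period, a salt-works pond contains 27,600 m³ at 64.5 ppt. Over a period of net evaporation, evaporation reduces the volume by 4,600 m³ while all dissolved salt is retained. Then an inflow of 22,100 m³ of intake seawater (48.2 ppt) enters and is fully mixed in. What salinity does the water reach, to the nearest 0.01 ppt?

63.09 ppt

After evaporation: salt = 27,600×64.5 = 1,780,200; volume = 27,600 − 4,600 = 23,000 m³
After mixing: salt = 1,780,200 + 22,100×48.2 = 2,845,420; volume = 23,000 + 22,100 = 45,100 m³
S = 2,845,420 / 45,100 = 63.0914 ppt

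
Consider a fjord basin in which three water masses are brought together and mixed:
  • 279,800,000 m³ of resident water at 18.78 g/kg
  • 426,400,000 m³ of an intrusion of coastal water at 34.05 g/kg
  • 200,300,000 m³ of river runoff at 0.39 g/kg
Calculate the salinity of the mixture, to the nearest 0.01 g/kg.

21.90 g/kg

Mass of salt is conserved:
salt = 279,800,000×18.78 + 426,400,000×34.05 + 200,300,000×0.39 = 5,254,644,000 + 14,518,920,000 + 78,117,000 = 19,851,681,000
volume = 279,800,000 + 426,400,000 + 200,300,000 = 906,500,000 m³
S = 19,851,681,000 / 906,500,000 = 21.8993 g/kg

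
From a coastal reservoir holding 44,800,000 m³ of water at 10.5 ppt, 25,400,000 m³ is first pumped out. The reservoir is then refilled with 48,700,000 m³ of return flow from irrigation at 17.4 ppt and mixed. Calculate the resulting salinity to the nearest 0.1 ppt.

15.4 ppt

Remaining after removal: 19,400,000 m³ at 10.5 ppt (salt = 203,700,000)
After addition: salt = 203,700,000 + 48,700,000×17.4 = 1,051,080,000; volume = 68,100,000 m³
S = 1,051,080,000 / 68,100,000 = 15.4344 ppt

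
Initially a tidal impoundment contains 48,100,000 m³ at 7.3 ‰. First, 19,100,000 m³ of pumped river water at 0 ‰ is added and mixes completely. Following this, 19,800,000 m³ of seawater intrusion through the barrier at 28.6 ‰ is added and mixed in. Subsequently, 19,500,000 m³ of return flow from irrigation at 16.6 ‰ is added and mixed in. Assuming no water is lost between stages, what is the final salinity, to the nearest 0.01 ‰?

Total salt / total volume:
Initial salt = 48,100,000×7.3 = 351,130,000
After stage 1: salt = 351,130,000 + 19,100,000×0 = 351,130,000; volume = 67,200,000 m³; S = 5.225 ‰
After stage 2: salt = 351,130,000 + 19,800,000×28.6 = 917,410,000; volume = 87,000,000 m³; S = 10.545 ‰
After stage 3: salt = 917,410,000 + 19,500,000×16.6 = 1,241,110,000; volume = 106,500,000 m³
S = 1,241,110,000 / 106,500,000 = 11.6536 ‰

11.65 ‰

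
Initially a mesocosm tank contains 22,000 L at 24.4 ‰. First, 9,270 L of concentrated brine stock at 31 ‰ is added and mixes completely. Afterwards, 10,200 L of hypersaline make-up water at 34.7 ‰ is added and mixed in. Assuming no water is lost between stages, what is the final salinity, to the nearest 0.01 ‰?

28.41 ‰

By conservation of dissolved salt,
Initial salt = 22,000×24.4 = 536,800
After stage 1: salt = 536,800 + 9,270×31 = 824,170; volume = 31,270 L; S = 26.357 ‰
After stage 2: salt = 824,170 + 10,200×34.7 = 1,178,110; volume = 41,470 L
S = 1,178,110 / 41,470 = 28.4087 ‰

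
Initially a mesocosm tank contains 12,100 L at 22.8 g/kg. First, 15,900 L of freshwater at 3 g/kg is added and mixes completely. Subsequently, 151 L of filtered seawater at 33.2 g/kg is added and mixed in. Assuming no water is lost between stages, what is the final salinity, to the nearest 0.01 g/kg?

Total salt / total volume:
Initial salt = 12,100×22.8 = 275,880
After stage 1: salt = 275,880 + 15,900×3 = 323,580; volume = 28,000 L; S = 11.556 g/kg
After stage 2: salt = 323,580 + 151×33.2 = 328,593.2; volume = 28,151 L
S = 328,593.2 / 28,151 = 11.6725 g/kg

11.67 g/kg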